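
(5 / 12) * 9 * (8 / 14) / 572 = 15 / 4004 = 0.00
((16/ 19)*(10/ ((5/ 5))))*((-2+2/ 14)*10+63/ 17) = -283040/ 2261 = -125.18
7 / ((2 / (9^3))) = 2551.50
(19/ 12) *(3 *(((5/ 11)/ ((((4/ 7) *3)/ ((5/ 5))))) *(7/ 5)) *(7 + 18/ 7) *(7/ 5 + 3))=8911/ 120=74.26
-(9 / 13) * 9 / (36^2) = -1 / 208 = -0.00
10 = 10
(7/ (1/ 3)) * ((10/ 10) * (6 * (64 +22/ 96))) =64743/ 8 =8092.88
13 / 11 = 1.18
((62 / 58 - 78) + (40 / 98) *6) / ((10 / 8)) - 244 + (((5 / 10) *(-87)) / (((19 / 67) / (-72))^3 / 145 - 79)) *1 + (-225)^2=459767918994442117462971 / 9136525552906294795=50321.96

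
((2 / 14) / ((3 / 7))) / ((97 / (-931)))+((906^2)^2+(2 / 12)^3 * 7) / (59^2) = 14116865240011279 / 72933912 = 193556945.64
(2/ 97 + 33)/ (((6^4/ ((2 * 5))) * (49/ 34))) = 272255/ 1539972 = 0.18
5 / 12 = 0.42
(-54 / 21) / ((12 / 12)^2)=-18 / 7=-2.57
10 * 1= 10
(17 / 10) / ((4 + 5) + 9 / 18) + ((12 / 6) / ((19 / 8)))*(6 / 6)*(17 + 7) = 1937 / 95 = 20.39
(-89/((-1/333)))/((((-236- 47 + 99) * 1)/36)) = -266733/46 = -5798.54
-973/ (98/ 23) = -3197/ 14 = -228.36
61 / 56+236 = 237.09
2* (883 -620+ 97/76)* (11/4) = 220935/152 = 1453.52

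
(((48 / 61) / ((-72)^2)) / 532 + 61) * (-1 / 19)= -213793777 / 66591504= -3.21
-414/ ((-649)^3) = 414/ 273359449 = 0.00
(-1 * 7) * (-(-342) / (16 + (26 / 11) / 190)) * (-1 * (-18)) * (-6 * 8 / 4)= 540373680 / 16733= 32293.89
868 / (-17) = -868 / 17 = -51.06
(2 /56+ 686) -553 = 3725 /28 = 133.04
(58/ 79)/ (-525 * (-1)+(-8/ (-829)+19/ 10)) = 480820/ 345078399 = 0.00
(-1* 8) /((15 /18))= -48 /5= -9.60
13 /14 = 0.93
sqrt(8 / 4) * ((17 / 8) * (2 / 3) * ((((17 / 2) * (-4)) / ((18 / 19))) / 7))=-5491 * sqrt(2) / 756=-10.27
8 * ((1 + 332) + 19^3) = 57536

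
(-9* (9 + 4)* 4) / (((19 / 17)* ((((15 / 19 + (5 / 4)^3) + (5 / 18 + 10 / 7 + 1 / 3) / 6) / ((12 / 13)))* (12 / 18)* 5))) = -133249536 / 3542215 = -37.62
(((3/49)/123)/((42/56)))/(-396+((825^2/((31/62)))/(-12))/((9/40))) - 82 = -62340483437/760249798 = -82.00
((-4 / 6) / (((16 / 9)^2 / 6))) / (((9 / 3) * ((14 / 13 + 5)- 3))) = -351 / 2560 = -0.14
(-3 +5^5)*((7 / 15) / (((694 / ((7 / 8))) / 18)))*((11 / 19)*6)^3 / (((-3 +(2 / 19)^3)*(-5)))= 16492711158 / 178436075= 92.43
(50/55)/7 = 10/77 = 0.13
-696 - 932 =-1628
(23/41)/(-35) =-23/1435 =-0.02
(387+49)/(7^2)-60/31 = 10576/1519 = 6.96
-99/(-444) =33/148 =0.22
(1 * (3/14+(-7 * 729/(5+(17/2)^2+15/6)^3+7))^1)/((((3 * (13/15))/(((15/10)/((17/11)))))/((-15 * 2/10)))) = -147332941695/18261214972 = -8.07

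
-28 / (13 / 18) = -504 / 13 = -38.77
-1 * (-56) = 56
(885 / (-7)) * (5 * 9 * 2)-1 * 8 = -11386.57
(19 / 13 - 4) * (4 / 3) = -44 / 13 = -3.38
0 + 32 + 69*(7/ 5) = 643/ 5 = 128.60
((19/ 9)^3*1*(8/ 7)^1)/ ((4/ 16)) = 219488/ 5103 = 43.01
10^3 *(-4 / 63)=-4000 / 63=-63.49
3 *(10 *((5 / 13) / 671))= 150 / 8723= 0.02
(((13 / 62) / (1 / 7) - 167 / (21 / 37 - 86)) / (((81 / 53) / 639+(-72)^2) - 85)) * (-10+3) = -2524028487 / 537201948596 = -0.00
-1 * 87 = -87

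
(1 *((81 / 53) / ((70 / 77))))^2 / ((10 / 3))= 2381643 / 2809000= 0.85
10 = 10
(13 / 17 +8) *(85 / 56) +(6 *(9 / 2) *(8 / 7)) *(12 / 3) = 7657 / 56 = 136.73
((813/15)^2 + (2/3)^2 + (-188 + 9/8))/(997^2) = 4952177/1789216200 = 0.00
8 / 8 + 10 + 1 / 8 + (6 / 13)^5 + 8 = 56870037 / 2970344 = 19.15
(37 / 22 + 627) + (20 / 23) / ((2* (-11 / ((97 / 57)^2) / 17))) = 1030350077 / 1643994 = 626.74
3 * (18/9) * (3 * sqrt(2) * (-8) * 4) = -576 * sqrt(2) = -814.59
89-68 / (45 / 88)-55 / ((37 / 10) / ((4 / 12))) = -81473 / 1665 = -48.93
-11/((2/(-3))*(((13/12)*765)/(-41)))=-902/1105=-0.82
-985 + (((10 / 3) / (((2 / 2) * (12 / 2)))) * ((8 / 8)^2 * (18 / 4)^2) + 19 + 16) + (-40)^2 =2645 / 4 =661.25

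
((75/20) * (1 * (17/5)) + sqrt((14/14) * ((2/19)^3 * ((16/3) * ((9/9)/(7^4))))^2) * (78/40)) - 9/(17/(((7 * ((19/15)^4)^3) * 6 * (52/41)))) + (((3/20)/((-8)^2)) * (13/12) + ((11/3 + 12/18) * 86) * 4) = 57745118392259155985106481297/56482907228102250000000000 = 1022.35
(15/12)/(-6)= -5/24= -0.21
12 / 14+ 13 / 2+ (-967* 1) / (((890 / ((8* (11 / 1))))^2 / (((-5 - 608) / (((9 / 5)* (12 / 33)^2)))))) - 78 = 121150118849 / 4990230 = 24277.46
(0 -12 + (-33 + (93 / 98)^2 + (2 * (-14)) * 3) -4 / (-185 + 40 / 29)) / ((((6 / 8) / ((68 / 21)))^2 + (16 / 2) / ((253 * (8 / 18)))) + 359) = -30650916457931968 / 85943985620252025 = -0.36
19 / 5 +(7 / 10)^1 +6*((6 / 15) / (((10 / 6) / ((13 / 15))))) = 1437 / 250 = 5.75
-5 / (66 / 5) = -0.38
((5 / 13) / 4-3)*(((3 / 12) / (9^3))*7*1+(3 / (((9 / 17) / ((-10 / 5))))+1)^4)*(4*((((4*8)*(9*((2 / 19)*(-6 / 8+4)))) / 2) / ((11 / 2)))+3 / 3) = -3512813686951 / 2881008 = -1219300.22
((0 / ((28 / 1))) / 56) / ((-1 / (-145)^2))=0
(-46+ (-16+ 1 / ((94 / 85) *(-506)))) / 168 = -2949053 / 7990752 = -0.37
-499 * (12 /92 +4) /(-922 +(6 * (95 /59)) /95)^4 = -574423498205 /201311205115881156608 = -0.00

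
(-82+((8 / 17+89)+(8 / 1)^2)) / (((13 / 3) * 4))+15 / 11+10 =150595 / 9724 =15.49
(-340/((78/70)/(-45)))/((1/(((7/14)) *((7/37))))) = 624750/481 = 1298.86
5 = 5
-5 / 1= -5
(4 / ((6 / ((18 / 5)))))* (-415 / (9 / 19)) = -6308 / 3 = -2102.67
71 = 71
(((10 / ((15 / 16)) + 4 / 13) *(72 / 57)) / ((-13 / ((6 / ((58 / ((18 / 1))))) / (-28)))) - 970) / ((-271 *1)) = 632231786 / 176646743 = 3.58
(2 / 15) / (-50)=-1 / 375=-0.00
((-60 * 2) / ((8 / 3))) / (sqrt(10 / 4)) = -9 * sqrt(10) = -28.46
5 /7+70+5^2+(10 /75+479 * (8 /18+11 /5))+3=430144 /315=1365.54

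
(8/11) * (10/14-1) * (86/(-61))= 1376/4697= 0.29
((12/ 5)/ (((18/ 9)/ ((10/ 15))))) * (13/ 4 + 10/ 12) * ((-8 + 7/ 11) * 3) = -3969/ 55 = -72.16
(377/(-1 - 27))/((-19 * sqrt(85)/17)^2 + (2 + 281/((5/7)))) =-32045/1193752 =-0.03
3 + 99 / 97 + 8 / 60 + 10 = 20594 / 1455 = 14.15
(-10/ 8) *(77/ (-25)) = 77/ 20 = 3.85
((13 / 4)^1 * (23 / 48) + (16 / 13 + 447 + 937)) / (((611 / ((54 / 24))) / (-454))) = -2357229063 / 1016704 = -2318.50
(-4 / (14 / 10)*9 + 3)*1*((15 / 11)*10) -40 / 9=-217730 / 693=-314.18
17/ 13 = 1.31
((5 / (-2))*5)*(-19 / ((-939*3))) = -475 / 5634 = -0.08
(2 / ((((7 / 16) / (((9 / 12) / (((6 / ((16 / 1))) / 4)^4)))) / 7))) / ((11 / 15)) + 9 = 41943931 / 99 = 423676.07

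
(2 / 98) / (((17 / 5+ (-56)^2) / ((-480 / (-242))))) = 1200 / 93067513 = 0.00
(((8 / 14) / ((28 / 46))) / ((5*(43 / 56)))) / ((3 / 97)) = 35696 / 4515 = 7.91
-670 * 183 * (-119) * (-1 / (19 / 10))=-145905900 / 19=-7679257.89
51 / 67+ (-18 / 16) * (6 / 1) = -5.99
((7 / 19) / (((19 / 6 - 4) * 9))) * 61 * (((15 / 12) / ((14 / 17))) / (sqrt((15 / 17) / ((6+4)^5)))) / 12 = -25925 * sqrt(102) / 2052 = -127.60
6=6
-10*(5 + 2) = -70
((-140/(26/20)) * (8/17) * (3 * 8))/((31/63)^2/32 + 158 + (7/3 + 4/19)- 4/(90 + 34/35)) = -5163295850496/681373488497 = -7.58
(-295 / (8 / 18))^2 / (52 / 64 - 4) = -138216.18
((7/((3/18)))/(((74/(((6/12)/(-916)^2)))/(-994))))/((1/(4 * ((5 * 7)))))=-365295/7761268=-0.05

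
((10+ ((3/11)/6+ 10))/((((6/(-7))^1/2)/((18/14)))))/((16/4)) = -1323/88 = -15.03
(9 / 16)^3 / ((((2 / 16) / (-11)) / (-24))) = 24057 / 64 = 375.89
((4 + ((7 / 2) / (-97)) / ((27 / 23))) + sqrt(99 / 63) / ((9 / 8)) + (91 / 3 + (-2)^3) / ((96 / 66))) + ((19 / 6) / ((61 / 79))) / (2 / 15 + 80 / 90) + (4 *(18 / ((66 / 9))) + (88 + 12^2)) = 8 *sqrt(77) / 63 + 171475976117 / 646704432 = 266.27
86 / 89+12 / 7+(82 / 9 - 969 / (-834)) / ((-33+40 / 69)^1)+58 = 60.36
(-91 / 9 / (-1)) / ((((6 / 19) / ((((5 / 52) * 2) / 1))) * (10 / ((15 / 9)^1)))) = 665 / 648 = 1.03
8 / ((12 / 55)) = 110 / 3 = 36.67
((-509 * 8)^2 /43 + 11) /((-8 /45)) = -746174565 /344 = -2169112.11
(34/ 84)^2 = 289/ 1764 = 0.16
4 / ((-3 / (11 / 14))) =-22 / 21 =-1.05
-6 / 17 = -0.35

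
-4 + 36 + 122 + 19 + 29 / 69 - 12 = 11138 / 69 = 161.42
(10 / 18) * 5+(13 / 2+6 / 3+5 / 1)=293 / 18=16.28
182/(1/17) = 3094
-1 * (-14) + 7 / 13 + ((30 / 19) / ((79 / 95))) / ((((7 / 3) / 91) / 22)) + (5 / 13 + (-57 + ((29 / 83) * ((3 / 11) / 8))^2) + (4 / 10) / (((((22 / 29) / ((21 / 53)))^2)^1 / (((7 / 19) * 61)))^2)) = 151265507754923626298961031 / 94418702400264505165760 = 1602.07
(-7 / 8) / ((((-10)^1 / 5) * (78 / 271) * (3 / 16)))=1897 / 234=8.11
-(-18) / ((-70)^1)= -9 / 35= -0.26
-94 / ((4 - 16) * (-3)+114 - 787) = 94 / 637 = 0.15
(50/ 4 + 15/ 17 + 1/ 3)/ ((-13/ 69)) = -32177/ 442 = -72.80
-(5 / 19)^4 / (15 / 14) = -1750 / 390963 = -0.00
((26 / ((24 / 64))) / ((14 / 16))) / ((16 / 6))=208 / 7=29.71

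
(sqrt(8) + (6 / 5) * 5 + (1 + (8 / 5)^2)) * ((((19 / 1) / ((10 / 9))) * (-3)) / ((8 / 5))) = -122607 / 400 - 513 * sqrt(2) / 8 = -397.20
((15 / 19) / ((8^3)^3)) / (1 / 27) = 405 / 2550136832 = 0.00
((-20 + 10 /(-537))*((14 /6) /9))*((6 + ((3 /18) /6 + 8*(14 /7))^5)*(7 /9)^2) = -117910944443760379625 /35506312975872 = -3320844.51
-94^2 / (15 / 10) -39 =-17789 / 3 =-5929.67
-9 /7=-1.29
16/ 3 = 5.33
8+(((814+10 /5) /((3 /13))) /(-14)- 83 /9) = -15989 /63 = -253.79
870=870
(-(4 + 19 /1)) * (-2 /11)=46 /11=4.18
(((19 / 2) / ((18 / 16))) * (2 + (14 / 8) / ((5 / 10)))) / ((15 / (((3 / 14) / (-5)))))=-209 / 1575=-0.13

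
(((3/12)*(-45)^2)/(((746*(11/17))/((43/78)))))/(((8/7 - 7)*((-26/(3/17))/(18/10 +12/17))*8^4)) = 25965765/63347710885888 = 0.00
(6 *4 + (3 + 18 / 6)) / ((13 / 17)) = 39.23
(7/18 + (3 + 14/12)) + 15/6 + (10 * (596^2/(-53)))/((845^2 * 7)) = 6715755409/953651790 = 7.04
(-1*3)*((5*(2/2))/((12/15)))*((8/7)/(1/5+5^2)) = -125/147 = -0.85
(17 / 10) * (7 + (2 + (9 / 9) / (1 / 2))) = 187 / 10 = 18.70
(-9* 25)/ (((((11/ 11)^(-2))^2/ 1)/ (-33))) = 7425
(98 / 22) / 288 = 49 / 3168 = 0.02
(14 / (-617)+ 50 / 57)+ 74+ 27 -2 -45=1929178 / 35169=54.85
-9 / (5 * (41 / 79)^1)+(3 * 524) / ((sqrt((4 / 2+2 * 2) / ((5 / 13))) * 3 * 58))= -711 / 205+131 * sqrt(390) / 1131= -1.18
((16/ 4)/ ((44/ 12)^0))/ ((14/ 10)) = 20/ 7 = 2.86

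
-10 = -10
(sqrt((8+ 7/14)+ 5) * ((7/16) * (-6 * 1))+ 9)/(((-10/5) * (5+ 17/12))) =-54/77+ 27 * sqrt(6)/88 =0.05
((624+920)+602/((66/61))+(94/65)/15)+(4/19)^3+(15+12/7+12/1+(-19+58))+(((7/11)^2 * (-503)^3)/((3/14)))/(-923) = 105663694433950927/402167690925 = 262735.41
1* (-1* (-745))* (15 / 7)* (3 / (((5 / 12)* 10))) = 8046 / 7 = 1149.43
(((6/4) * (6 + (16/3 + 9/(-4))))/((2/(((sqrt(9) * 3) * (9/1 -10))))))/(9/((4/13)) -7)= -981/356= -2.76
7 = 7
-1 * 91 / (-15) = 91 / 15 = 6.07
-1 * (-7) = 7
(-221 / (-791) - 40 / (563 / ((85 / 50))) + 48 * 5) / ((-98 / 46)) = -2459862765 / 21821317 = -112.73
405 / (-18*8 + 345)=135 / 67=2.01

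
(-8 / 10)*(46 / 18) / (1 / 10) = -184 / 9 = -20.44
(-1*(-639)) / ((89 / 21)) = 13419 / 89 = 150.78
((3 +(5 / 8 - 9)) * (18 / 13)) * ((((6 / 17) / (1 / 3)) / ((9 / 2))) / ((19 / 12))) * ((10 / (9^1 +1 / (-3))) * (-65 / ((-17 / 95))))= -1741500 / 3757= -463.53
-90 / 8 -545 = -2225 / 4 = -556.25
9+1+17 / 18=10.94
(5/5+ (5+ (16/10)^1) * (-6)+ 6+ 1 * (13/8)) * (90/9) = -1239/4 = -309.75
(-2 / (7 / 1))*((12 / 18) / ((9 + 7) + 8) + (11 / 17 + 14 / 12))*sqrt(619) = -161*sqrt(619) / 306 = -13.09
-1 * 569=-569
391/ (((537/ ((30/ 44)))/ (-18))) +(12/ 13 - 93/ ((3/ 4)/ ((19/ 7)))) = -61742281/ 179179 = -344.58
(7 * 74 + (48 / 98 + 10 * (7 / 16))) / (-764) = -0.68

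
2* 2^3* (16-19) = -48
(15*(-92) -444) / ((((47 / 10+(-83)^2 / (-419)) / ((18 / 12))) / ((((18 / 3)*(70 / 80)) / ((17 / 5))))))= 100308600 / 278783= 359.81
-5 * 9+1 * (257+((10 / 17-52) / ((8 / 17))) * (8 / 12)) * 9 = 3225 / 2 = 1612.50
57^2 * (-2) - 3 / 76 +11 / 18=-4444241 / 684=-6497.43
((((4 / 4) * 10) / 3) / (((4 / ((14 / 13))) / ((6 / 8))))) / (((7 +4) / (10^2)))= 6.12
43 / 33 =1.30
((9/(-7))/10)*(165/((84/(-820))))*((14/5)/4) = 4059/28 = 144.96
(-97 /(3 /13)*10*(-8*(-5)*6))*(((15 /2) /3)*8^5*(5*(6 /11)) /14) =-1239613440000 /77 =-16098875844.16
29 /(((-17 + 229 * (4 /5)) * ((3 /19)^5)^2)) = 889004607381145 /49069719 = 18117173.39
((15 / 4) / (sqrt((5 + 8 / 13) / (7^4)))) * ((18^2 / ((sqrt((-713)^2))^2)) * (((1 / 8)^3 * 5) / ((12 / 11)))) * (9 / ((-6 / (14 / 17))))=-22920975 * sqrt(949) / 1292054382592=-0.00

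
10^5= 100000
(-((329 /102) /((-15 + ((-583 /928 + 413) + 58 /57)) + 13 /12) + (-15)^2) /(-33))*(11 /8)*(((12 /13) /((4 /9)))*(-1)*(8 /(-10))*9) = 503614896093 /3592185850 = 140.20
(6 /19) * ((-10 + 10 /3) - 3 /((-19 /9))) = -1.66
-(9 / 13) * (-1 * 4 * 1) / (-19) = -36 / 247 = -0.15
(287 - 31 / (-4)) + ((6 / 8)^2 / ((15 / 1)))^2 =1886409 / 6400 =294.75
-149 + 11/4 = -585/4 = -146.25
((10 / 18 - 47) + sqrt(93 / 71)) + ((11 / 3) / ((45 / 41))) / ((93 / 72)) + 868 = sqrt(6603) / 71 + 127742 / 155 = 825.29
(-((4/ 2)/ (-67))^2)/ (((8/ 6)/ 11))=-33/ 4489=-0.01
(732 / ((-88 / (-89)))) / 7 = 16287 / 154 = 105.76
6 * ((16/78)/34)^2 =0.00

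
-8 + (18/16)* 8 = 1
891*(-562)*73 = -36554166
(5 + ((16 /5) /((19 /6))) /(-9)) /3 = 1393 /855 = 1.63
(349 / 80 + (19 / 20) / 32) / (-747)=-0.01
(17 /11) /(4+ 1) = 0.31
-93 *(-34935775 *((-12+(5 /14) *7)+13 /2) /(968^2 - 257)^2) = -9747081225 /877532412289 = -0.01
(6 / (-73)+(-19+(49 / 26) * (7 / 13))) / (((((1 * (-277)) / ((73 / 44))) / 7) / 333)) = 252.25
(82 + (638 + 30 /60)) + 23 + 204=1895 /2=947.50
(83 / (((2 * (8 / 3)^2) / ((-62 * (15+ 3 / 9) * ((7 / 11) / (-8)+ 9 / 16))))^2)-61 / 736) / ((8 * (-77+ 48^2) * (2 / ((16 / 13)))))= 63105168810373 / 21121108017152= 2.99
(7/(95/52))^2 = 132496/9025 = 14.68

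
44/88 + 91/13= 15/2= 7.50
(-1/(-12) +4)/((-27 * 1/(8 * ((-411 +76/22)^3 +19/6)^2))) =-14318943431289860370896161/2582935938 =-5543669597309950.93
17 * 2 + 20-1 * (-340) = 394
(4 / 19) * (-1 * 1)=-4 / 19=-0.21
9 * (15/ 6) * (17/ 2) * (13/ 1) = 9945/ 4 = 2486.25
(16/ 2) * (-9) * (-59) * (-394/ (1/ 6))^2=23739931008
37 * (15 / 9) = 61.67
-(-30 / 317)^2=-900 / 100489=-0.01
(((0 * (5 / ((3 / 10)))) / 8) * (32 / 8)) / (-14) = 0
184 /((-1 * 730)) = -92 /365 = -0.25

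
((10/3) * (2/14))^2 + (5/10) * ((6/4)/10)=5323/17640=0.30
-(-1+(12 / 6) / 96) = 47 / 48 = 0.98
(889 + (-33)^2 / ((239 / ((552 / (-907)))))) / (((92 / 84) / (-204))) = -822999535596 / 4985779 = -165069.40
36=36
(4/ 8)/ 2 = 1/ 4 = 0.25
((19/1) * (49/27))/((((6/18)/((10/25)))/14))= 26068/45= 579.29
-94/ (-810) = 47/ 405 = 0.12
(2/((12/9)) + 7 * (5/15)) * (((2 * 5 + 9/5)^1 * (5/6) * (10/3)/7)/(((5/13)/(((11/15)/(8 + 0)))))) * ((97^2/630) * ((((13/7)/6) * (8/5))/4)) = 23735736167/3000564000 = 7.91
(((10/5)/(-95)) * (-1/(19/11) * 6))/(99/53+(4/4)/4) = 27984/810445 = 0.03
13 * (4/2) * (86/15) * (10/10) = 2236/15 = 149.07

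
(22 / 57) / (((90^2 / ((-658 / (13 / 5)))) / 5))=-3619 / 60021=-0.06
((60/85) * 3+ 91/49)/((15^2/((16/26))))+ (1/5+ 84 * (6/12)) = 42.21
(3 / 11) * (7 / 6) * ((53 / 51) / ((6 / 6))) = 371 / 1122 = 0.33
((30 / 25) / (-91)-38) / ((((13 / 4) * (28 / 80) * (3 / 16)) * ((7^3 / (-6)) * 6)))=4427776 / 8521149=0.52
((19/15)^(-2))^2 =50625/130321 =0.39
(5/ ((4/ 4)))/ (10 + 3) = 5/ 13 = 0.38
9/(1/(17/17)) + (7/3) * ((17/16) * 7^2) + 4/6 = 131.15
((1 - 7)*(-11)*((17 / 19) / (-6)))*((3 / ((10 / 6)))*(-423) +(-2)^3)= 719389 / 95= 7572.52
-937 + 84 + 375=-478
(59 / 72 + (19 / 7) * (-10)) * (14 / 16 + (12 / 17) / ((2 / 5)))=-4762853 / 68544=-69.49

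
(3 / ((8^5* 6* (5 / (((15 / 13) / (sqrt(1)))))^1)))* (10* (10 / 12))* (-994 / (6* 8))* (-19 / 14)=33725 / 40894464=0.00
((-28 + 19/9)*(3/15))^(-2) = 2025/54289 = 0.04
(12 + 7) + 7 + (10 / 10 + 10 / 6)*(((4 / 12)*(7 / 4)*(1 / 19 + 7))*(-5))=-4934 / 171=-28.85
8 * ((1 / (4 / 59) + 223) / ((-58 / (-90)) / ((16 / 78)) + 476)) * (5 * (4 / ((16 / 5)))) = 1426500 / 57497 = 24.81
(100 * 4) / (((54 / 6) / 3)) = 400 / 3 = 133.33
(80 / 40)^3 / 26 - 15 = -14.69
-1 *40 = -40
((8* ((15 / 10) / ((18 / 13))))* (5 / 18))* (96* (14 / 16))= 1820 / 9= 202.22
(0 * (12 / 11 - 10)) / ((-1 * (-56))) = 0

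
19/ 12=1.58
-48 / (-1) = 48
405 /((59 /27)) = 10935 /59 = 185.34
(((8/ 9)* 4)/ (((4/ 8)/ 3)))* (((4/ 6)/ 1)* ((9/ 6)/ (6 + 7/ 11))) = 3.21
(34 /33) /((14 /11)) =17 /21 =0.81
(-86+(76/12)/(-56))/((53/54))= -130203/1484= -87.74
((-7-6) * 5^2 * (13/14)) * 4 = -8450/7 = -1207.14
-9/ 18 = -1/ 2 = -0.50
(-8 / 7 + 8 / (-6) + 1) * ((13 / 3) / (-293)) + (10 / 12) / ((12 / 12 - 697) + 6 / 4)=58778 / 2848839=0.02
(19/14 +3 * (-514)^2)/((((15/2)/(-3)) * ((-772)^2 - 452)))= -11096251/20843620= -0.53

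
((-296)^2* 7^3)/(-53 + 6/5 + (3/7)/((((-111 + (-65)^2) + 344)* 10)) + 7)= -625207799552/932019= -670810.14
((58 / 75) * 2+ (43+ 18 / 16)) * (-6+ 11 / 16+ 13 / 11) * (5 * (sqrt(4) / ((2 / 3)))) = -19921981 / 7040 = -2829.83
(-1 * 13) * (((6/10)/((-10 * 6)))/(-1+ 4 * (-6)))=-13/2500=-0.01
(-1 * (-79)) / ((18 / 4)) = 158 / 9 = 17.56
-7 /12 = -0.58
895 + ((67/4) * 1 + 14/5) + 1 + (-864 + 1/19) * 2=-308691/380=-812.34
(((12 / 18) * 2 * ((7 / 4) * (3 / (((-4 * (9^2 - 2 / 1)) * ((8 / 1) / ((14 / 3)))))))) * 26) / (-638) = 637 / 1209648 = 0.00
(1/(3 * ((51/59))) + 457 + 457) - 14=137759/153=900.39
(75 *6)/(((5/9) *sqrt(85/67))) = 162 *sqrt(5695)/17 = 719.14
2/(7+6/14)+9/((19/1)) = 367/494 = 0.74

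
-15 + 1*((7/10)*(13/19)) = -2759/190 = -14.52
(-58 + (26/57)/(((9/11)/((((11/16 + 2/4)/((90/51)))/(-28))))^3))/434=-153973036172511679/1152142834139136000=-0.13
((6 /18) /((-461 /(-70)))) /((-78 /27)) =-105 /5993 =-0.02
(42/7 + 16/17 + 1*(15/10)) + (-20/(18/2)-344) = -103361/306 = -337.78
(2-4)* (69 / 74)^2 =-4761 / 2738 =-1.74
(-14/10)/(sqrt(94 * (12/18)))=-7 * sqrt(141)/470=-0.18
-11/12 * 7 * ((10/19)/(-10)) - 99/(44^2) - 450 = -4511525/10032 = -449.71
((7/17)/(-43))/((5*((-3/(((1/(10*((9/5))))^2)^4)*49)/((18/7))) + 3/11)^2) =-847/877583758081243543853960834739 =-0.00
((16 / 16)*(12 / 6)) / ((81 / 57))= 38 / 27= 1.41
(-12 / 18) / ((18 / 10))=-10 / 27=-0.37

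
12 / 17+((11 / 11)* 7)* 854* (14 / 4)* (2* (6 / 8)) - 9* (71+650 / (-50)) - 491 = 1032655 / 34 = 30372.21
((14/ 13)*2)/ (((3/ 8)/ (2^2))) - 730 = -27574/ 39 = -707.03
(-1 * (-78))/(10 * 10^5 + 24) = 39/500012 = 0.00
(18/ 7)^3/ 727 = 5832/ 249361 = 0.02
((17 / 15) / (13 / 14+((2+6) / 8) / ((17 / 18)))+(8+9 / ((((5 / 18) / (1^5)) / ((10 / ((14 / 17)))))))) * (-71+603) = 1517360672 / 7095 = 213863.38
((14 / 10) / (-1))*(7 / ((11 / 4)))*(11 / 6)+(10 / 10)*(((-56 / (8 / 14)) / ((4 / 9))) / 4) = -7399 / 120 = -61.66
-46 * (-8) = 368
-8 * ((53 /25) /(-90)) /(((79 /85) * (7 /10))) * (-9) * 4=-28832 /2765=-10.43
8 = 8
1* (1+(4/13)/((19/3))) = 259/247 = 1.05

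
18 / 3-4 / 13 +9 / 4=413 / 52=7.94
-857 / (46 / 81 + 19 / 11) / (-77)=69417 / 14315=4.85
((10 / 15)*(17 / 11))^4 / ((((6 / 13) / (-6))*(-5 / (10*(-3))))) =-34744736 / 395307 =-87.89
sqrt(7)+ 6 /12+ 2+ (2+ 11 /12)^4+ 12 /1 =sqrt(7)+ 1801297 /20736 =89.51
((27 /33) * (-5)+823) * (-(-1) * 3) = 27024 /11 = 2456.73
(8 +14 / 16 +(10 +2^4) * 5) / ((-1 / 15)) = -16665 / 8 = -2083.12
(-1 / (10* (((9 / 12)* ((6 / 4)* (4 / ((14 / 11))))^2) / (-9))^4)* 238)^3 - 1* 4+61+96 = 94694365296227804489648922745458181 / 654318972870484080973094436610125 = 144.72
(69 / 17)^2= 4761 / 289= 16.47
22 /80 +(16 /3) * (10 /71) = 8743 /8520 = 1.03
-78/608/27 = -13/2736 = -0.00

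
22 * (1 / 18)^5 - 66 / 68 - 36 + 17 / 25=-14571871349 / 401533200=-36.29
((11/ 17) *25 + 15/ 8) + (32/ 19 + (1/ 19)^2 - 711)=-33938177/ 49096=-691.26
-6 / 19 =-0.32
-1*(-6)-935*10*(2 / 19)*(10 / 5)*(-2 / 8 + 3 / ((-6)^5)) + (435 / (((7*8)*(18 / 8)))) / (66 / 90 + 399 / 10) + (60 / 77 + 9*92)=767189129417 / 577820628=1327.73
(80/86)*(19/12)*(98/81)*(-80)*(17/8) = -3165400/10449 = -302.94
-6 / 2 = -3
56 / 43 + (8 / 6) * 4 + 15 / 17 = 16487 / 2193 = 7.52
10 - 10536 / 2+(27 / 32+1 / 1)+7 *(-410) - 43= -261413 / 32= -8169.16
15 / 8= 1.88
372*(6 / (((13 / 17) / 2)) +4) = 95232 / 13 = 7325.54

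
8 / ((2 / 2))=8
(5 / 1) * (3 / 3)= 5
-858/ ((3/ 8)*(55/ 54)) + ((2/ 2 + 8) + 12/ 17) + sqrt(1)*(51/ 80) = -3041037/ 1360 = -2236.06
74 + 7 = 81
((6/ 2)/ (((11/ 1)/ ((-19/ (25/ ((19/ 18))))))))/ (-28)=361/ 46200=0.01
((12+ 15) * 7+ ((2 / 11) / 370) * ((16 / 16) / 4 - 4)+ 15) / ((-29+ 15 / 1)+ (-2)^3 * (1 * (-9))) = 332109 / 94424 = 3.52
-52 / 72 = -13 / 18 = -0.72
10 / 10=1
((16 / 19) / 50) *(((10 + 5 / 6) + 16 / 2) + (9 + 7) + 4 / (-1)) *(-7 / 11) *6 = -2072 / 1045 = -1.98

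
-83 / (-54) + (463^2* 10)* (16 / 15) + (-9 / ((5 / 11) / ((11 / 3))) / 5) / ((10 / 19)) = 7717196078 / 3375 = 2286576.62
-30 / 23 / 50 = -3 / 115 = -0.03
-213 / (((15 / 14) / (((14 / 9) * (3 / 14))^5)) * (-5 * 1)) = 994 / 6075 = 0.16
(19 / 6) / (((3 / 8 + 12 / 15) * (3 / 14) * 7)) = 760 / 423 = 1.80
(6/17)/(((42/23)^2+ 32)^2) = 839523/2969822344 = 0.00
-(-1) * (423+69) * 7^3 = 168756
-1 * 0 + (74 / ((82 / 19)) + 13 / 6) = 19.31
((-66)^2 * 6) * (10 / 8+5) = 163350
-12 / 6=-2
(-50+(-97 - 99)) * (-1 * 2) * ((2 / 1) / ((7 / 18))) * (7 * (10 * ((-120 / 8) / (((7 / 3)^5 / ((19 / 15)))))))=-817763040 / 16807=-48656.10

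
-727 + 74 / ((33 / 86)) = -17627 / 33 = -534.15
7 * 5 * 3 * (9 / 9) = 105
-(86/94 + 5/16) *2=-923/376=-2.45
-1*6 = -6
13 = 13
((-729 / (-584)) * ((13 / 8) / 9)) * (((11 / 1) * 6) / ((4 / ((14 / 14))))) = 34749 / 9344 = 3.72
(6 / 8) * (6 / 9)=1 / 2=0.50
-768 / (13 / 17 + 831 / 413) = -674016 / 2437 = -276.58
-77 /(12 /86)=-3311 /6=-551.83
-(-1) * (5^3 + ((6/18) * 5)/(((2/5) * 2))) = 1525/12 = 127.08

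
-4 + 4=0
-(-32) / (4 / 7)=56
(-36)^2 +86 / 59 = 1297.46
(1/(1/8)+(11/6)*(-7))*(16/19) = -232/57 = -4.07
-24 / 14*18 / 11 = -2.81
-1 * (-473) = 473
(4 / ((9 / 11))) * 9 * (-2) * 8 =-704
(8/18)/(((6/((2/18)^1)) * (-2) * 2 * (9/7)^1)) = -7/4374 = -0.00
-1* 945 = -945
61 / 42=1.45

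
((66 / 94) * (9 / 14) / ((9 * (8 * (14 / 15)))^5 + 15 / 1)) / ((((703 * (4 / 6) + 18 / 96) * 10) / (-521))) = -77368500 / 2113878627774965093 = -0.00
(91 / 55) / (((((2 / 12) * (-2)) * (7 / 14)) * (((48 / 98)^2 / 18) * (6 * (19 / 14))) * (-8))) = 1529437 / 133760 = 11.43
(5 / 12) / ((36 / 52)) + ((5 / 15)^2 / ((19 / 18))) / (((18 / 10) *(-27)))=11075 / 18468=0.60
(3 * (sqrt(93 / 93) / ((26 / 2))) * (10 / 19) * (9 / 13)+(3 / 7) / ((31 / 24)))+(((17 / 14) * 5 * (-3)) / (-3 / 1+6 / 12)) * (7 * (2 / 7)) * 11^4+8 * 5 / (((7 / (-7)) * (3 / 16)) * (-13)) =445993385692 / 2090361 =213357.11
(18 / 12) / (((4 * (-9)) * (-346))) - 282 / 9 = -31.33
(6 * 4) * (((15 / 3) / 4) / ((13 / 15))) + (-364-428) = -9846 / 13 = -757.38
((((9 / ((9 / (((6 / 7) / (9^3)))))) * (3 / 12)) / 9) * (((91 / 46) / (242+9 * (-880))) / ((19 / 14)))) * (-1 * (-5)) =-455 / 14676020964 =-0.00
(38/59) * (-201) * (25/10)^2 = -95475/118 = -809.11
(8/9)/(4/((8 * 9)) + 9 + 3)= 0.07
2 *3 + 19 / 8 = 67 / 8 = 8.38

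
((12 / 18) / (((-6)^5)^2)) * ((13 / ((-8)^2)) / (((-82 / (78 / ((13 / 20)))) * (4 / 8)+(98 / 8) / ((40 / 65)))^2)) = 325 / 55547555543136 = 0.00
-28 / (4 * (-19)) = 7 / 19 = 0.37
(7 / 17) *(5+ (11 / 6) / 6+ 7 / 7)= 1589 / 612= 2.60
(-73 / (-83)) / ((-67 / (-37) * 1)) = 2701 / 5561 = 0.49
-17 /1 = -17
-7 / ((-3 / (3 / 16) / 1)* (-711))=-7 / 11376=-0.00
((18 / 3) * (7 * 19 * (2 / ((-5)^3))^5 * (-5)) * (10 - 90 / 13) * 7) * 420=120121344 / 3173828125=0.04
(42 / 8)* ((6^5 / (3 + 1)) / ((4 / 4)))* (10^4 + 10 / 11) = 1122762060 / 11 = 102069278.18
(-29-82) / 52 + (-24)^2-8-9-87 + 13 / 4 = 12301 / 26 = 473.12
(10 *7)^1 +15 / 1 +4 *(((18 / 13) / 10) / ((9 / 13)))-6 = 399 / 5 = 79.80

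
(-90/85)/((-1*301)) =18/5117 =0.00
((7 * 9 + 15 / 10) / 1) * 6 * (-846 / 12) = -54567 / 2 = -27283.50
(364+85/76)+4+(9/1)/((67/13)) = 1888443/5092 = 370.86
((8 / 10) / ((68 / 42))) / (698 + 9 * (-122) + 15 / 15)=-2 / 1615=-0.00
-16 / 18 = -8 / 9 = -0.89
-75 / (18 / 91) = -379.17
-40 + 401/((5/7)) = 2607/5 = 521.40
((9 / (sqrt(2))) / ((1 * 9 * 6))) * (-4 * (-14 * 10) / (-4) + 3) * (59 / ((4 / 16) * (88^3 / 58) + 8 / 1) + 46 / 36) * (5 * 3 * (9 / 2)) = -227804285 * sqrt(2) / 227776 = -1414.39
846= 846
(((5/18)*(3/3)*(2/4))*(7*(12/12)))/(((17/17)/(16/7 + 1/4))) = 355/144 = 2.47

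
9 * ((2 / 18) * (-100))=-100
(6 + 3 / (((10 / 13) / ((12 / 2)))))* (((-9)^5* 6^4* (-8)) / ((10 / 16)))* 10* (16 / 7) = 3291294892032 / 5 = 658258978406.40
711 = 711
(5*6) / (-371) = -0.08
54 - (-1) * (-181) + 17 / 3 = -364 / 3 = -121.33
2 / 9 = 0.22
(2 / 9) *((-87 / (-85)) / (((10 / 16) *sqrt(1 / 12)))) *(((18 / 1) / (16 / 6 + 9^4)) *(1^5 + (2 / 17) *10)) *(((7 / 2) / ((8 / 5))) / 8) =0.00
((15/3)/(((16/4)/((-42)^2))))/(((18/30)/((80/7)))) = 42000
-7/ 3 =-2.33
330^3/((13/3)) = 107811000/13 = 8293153.85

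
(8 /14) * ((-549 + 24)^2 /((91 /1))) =22500 /13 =1730.77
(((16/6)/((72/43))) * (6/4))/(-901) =-43/16218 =-0.00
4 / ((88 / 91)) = 91 / 22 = 4.14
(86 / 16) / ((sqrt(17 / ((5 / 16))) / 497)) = 21371*sqrt(85) / 544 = 362.19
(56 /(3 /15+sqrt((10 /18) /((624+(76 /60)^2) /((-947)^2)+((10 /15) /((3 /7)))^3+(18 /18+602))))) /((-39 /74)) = -205483802723523520 /377916519551649+2943276000 * sqrt(12396464932645) /125972173183883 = -461.46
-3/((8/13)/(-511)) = 19929/8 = 2491.12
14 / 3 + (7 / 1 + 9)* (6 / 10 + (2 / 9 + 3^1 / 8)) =1072 / 45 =23.82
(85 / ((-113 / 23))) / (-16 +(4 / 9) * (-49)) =207 / 452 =0.46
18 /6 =3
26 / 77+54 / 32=2495 / 1232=2.03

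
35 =35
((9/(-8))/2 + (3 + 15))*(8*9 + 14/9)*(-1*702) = -3601611/4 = -900402.75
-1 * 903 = -903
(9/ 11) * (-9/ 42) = -27/ 154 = -0.18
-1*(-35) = 35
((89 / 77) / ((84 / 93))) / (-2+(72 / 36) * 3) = 2759 / 8624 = 0.32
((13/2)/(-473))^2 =169/894916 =0.00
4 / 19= 0.21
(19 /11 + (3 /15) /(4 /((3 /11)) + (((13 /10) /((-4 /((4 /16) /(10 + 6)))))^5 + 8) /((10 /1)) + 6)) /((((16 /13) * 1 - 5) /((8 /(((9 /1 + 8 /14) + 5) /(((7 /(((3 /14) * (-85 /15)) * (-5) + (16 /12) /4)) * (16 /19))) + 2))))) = -15755308493899683494810752 /76224907154332641096253653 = -0.21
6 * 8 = 48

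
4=4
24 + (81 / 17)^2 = 13497 / 289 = 46.70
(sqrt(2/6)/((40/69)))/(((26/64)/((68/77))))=6256 * sqrt(3)/5005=2.16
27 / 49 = 0.55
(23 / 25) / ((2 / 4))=1.84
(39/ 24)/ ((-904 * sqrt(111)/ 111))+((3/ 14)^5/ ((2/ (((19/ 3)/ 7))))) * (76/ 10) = -0.02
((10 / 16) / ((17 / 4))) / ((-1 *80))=-1 / 544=-0.00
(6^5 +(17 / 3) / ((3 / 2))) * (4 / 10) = 140036 / 45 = 3111.91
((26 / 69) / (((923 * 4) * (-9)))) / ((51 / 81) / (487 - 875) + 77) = -194 / 1317234955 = -0.00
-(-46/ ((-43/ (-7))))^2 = -103684/ 1849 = -56.08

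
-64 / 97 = -0.66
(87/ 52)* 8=174/ 13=13.38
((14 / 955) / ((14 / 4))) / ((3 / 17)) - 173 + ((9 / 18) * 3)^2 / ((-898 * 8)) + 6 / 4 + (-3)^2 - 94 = -21115367897 / 82328640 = -256.48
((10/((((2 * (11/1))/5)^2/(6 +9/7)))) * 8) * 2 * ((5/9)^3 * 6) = 4250000/68607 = 61.95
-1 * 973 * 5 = -4865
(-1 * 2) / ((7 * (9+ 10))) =-2 / 133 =-0.02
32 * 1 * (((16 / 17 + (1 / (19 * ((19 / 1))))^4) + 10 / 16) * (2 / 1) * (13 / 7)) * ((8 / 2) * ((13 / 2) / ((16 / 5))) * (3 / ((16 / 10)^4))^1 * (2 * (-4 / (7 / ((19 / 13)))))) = -1156.47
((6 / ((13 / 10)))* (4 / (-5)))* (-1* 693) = 2558.77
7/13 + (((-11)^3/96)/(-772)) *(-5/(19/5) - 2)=2922269/6101888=0.48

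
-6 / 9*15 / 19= -0.53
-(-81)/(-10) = -8.10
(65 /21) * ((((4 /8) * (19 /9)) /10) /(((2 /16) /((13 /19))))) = 338 /189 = 1.79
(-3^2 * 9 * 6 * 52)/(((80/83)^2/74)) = -805206987/400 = -2013017.47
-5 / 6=-0.83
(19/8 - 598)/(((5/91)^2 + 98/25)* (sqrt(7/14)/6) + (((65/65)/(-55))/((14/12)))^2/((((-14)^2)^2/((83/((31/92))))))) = 25796457167348571078375/5944595926662691607479273 - 21661378560583320952412144125* sqrt(2)/23778383706650766429917092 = -1288.30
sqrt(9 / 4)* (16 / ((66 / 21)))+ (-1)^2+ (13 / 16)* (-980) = -34655 / 44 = -787.61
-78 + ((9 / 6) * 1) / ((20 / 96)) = -354 / 5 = -70.80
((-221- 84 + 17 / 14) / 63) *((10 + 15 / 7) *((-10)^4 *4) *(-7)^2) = -7230100000 / 63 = -114763492.06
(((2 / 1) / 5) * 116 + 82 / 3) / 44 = 553 / 330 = 1.68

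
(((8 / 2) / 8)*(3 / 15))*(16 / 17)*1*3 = 24 / 85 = 0.28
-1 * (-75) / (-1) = -75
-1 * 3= -3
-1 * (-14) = 14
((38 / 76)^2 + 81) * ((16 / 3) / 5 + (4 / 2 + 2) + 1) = 5915 / 12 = 492.92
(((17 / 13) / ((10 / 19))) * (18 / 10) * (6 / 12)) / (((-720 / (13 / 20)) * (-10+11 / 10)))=323 / 1424000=0.00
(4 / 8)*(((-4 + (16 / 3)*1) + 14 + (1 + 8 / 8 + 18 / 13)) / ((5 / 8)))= 584 / 39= 14.97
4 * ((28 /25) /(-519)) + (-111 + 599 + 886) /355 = 3557578 /921225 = 3.86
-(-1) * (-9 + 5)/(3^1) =-4/3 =-1.33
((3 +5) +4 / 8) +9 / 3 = 23 / 2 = 11.50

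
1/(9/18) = 2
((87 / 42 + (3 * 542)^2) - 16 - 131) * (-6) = -15862386.43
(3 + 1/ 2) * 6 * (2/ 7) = 6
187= 187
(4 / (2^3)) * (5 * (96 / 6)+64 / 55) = 2232 / 55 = 40.58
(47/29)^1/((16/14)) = 329/232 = 1.42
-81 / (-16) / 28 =81 / 448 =0.18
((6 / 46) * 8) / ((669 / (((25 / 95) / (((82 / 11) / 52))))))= 11440 / 3995491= 0.00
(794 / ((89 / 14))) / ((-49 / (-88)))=139744 / 623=224.31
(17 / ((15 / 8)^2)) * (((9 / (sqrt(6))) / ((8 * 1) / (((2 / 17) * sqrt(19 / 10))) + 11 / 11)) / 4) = -2584 * sqrt(6) / 3466575 + 18496 * sqrt(285) / 3466575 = 0.09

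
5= 5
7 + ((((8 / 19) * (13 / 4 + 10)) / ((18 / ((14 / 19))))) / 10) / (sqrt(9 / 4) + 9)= 341251 / 48735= 7.00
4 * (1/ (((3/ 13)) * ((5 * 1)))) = 52/ 15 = 3.47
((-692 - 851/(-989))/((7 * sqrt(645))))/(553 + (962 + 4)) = -29719 * sqrt(645)/294906255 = -0.00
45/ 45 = 1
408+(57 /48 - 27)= 6115 /16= 382.19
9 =9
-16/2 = -8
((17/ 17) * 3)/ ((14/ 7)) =3/ 2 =1.50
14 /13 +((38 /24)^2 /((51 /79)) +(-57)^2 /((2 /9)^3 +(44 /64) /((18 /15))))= 5569.36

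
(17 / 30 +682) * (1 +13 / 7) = 40954 / 21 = 1950.19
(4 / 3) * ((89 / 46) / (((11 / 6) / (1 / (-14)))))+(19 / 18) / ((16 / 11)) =318875 / 510048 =0.63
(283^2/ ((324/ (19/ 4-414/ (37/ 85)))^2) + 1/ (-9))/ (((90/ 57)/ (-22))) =-65668745731725829/ 6898182912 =-9519716.51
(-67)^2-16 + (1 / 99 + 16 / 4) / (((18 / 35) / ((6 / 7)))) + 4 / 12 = 1330565 / 297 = 4480.02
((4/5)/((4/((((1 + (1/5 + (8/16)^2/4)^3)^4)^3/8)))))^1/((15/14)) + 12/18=22573514002720665152520779778017640217945601843817109628777320680632349/32451855365842672678315602057625600000000000000000000000000000000000000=0.70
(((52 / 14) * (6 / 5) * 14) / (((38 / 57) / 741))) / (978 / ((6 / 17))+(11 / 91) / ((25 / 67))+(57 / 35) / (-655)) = 20670298740 / 825923081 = 25.03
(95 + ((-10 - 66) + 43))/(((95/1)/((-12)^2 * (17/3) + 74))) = 580.84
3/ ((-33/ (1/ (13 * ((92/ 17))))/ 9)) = -0.01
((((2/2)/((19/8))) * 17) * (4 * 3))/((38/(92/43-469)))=-16381200/15523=-1055.29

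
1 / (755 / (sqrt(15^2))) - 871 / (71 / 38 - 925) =5103035 / 5296929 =0.96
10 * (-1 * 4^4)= -2560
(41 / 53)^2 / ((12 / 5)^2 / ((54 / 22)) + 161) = 126075 / 34413059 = 0.00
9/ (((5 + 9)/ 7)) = 9/ 2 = 4.50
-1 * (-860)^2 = -739600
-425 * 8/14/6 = -850/21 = -40.48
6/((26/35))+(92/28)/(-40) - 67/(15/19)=-839441/10920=-76.87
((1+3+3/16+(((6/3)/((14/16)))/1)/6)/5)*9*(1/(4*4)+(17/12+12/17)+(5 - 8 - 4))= -1206203/30464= -39.59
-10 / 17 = -0.59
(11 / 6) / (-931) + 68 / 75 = 126341 / 139650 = 0.90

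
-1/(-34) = 1/34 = 0.03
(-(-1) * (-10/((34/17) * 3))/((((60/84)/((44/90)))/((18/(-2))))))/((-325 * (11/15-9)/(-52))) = -154/775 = -0.20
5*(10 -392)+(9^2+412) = -1417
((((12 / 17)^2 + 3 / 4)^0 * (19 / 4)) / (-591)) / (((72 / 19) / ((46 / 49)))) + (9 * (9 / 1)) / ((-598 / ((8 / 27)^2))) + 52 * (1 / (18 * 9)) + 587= 2196866927681 / 3740576112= 587.31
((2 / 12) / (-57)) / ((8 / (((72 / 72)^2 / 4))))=-1 / 10944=-0.00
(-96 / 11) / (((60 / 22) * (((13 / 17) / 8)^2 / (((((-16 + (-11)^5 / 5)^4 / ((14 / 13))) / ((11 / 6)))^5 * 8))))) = -175916333495085978131358446054167284302782309053103270880596703294665368823353535910571085926697613877367904805838848 / 1290695265293121337890625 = -136295792062996971801078300000000000000000000000000000000000000000000000000000000000000000000.00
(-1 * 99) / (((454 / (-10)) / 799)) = 395505 / 227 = 1742.31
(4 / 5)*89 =356 / 5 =71.20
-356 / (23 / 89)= -1377.57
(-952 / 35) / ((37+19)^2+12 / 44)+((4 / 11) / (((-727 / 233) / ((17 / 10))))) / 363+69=68.99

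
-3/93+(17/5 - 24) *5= -3194/31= -103.03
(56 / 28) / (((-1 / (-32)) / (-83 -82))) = -10560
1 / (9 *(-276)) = -1 / 2484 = -0.00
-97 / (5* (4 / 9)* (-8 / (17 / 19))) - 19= -42919 / 3040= -14.12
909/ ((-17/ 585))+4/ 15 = -7976407/ 255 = -31280.03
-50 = -50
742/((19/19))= 742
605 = 605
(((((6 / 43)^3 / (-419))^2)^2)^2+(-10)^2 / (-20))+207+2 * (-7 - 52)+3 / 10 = 1278741300841518952412003373615546274035779819521029409280605323 / 15168935953042929447354725665664843108372239289883938624726410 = 84.30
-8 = -8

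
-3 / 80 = -0.04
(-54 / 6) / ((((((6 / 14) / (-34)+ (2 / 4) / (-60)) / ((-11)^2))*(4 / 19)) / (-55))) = -4062677850 / 299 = -13587551.34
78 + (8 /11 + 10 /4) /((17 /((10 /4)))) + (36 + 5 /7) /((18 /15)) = 1713269 /15708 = 109.07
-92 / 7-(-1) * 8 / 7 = -12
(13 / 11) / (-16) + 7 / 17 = 1011 / 2992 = 0.34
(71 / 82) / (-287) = -71 / 23534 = -0.00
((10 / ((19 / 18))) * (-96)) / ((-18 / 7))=6720 / 19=353.68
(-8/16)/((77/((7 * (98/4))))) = -1.11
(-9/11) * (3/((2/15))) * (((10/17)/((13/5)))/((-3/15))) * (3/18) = 16875/4862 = 3.47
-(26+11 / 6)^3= -4657463 / 216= -21562.33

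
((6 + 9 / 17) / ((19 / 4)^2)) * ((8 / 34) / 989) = 7104 / 103181381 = 0.00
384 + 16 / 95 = 36496 / 95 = 384.17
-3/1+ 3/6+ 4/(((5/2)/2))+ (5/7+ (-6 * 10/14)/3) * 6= -251/70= -3.59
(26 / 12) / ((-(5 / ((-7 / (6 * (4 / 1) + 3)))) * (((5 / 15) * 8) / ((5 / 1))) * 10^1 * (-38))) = -91 / 164160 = -0.00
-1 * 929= -929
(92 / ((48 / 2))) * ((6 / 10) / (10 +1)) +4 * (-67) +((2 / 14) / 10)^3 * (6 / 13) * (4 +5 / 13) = -85376694069 / 318818500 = -267.79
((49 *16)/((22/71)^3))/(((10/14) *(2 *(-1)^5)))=-122763473/6655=-18446.80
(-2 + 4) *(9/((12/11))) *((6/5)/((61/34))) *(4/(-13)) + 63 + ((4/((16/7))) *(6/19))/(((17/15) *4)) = 611928279/10245560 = 59.73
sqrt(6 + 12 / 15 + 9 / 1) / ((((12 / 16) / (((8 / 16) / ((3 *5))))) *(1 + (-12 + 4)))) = -2 *sqrt(395) / 1575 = -0.03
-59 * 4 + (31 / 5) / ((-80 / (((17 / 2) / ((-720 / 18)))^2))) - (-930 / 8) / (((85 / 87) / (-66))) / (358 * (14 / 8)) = -248.54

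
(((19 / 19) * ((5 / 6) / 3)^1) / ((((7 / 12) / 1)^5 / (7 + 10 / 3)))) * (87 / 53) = 62138880 / 890771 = 69.76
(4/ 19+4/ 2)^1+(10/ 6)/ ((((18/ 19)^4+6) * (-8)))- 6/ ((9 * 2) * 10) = 4340679053/ 2022136560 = 2.15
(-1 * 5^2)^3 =-15625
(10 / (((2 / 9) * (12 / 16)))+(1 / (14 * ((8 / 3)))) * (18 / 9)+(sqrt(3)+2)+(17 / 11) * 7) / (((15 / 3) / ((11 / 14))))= 11 * sqrt(3) / 70+44889 / 3920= 11.72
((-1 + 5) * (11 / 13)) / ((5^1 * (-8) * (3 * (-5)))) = 11 / 1950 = 0.01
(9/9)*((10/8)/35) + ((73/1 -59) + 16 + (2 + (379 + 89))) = 14001/28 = 500.04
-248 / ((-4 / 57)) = 3534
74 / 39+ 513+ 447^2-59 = 7810331 / 39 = 200264.90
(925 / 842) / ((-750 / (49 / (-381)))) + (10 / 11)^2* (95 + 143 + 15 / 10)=197.93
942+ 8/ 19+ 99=19787/ 19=1041.42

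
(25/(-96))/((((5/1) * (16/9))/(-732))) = 2745/128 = 21.45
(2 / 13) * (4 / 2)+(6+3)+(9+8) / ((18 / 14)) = 2636 / 117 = 22.53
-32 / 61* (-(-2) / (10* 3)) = -32 / 915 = -0.03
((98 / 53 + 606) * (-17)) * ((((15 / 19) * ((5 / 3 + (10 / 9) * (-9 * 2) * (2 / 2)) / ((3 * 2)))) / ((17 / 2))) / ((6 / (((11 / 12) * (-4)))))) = -48726700 / 27189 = -1792.15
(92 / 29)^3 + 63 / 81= 7178915 / 219501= 32.71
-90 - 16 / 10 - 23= -573 / 5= -114.60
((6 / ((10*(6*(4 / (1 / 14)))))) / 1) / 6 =1 / 3360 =0.00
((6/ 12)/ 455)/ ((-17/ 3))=-3/ 15470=-0.00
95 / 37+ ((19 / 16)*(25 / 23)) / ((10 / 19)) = 136705 / 27232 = 5.02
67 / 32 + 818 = 26243 / 32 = 820.09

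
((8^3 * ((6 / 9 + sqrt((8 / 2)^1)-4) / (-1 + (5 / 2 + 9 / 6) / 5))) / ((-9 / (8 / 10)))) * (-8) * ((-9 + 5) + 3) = -65536 / 27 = -2427.26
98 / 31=3.16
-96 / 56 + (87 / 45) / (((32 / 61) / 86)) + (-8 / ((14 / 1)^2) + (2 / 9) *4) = 11151289 / 35280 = 316.08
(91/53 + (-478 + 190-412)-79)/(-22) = 20598/583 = 35.33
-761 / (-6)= 761 / 6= 126.83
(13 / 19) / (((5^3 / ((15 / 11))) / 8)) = 312 / 5225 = 0.06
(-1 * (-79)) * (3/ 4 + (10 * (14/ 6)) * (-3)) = -21883/ 4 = -5470.75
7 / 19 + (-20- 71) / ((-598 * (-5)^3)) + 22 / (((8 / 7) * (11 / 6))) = 593621 / 54625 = 10.87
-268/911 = -0.29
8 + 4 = 12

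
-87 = -87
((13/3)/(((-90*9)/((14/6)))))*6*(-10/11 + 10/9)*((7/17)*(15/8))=-3185/272646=-0.01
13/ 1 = 13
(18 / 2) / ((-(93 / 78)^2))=-6084 / 961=-6.33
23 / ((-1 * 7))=-23 / 7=-3.29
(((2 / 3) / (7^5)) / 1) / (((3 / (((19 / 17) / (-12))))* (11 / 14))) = -19 / 12122649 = -0.00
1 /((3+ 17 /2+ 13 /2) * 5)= 1 /90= 0.01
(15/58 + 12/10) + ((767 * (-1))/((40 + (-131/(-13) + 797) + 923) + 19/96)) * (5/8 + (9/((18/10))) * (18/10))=-1737293991/640697870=-2.71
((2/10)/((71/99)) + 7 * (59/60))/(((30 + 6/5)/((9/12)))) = 2347/13632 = 0.17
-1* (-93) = 93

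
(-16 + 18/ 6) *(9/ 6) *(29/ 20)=-1131/ 40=-28.28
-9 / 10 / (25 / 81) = -729 / 250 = -2.92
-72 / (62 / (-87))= 101.03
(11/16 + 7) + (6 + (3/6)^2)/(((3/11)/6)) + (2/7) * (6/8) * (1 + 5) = 16405/112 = 146.47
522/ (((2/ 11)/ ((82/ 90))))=13079/ 5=2615.80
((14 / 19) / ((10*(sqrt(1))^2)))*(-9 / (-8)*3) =189 / 760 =0.25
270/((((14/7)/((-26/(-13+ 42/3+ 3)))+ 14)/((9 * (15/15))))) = 15795/89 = 177.47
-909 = -909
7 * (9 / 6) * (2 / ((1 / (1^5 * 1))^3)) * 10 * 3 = 630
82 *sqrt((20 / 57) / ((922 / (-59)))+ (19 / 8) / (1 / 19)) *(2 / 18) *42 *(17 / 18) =4879 *sqrt(498279031458) / 1418958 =2427.16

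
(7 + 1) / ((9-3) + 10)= 1 / 2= 0.50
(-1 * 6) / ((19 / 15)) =-90 / 19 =-4.74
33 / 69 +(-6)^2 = 839 / 23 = 36.48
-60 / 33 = -20 / 11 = -1.82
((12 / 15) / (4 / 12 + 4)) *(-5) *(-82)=984 / 13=75.69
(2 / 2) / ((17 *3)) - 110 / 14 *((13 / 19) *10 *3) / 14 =-546044 / 47481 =-11.50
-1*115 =-115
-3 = -3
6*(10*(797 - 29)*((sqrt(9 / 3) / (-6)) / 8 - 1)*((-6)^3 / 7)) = 207360*sqrt(3) / 7 + 9953280 / 7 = 1473205.44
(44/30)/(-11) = -2/15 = -0.13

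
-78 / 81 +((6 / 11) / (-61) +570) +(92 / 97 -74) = 871603892 / 1757349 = 495.98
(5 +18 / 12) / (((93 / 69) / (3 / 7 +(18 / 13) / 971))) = 873885 / 421414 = 2.07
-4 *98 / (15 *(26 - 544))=28 / 555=0.05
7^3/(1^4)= 343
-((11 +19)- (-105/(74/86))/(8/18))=-45075/148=-304.56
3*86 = 258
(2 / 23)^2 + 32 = 16932 / 529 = 32.01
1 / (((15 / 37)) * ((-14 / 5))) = -0.88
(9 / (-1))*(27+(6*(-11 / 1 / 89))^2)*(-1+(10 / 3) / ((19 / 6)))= -1964007 / 150499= -13.05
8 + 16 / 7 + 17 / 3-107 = -1912 / 21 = -91.05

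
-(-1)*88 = 88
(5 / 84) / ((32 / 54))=45 / 448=0.10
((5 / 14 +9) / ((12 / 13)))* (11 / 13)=1441 / 168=8.58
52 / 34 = 26 / 17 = 1.53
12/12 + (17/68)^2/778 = 12449/12448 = 1.00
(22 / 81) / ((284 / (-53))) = -583 / 11502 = -0.05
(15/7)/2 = 15/14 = 1.07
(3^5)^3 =14348907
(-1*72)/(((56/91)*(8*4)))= -117/32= -3.66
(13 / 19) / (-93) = -0.01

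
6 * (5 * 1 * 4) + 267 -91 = 296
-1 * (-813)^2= -660969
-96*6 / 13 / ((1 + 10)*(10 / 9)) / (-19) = 2592 / 13585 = 0.19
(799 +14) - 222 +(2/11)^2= 591.03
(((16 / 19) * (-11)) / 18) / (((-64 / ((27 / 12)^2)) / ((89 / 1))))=8811 / 2432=3.62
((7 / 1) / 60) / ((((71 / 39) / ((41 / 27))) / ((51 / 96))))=63427 / 1226880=0.05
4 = 4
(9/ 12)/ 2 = 3/ 8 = 0.38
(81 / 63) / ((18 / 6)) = 3 / 7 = 0.43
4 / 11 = 0.36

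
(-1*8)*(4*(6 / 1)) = -192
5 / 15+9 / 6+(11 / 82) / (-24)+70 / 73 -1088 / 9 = -50901121 / 430992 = -118.10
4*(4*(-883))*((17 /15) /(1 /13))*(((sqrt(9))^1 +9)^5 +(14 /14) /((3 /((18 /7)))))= -362566327136 /7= -51795189590.86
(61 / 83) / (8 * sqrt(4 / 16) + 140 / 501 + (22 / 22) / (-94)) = 0.17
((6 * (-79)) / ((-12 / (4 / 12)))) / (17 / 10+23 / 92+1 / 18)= 2370 / 361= 6.57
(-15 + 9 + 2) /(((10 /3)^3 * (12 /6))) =-0.05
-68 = -68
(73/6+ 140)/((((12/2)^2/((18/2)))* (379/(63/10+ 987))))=3022943/30320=99.70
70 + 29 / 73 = 5139 / 73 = 70.40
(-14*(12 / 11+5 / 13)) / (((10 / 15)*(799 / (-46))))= 203826 / 114257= 1.78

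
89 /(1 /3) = 267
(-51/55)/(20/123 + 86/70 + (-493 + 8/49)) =307377/162906832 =0.00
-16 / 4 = -4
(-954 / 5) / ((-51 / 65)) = 4134 / 17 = 243.18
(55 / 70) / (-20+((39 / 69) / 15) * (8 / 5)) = -18975 / 481544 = -0.04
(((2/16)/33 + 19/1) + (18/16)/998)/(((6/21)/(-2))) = -35050841/263472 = -133.03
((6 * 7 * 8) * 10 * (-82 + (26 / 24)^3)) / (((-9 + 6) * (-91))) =-697495 / 702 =-993.58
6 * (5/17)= 30/17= 1.76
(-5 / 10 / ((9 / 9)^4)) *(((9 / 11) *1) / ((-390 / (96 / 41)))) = 72 / 29315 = 0.00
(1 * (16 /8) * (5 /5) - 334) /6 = -166 /3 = -55.33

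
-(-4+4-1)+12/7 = 19/7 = 2.71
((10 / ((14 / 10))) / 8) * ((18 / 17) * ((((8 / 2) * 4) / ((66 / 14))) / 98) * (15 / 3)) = 1500 / 9163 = 0.16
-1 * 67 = -67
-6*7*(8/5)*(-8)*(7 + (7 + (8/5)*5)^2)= 623616/5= 124723.20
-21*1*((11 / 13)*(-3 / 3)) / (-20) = -231 / 260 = -0.89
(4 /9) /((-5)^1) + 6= 266 /45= 5.91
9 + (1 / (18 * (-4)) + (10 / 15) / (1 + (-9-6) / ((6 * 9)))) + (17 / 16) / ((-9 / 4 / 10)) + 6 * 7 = 47.19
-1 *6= -6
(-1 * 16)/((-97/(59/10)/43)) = 20296/485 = 41.85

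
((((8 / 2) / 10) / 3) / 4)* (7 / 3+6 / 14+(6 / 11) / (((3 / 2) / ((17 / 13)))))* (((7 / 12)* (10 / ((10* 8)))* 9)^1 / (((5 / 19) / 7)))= 646513 / 343200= 1.88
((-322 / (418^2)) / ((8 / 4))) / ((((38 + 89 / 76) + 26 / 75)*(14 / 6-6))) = 36225 / 5696372539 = 0.00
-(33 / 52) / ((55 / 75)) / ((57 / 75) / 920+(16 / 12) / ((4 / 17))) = -0.15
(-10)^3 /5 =-200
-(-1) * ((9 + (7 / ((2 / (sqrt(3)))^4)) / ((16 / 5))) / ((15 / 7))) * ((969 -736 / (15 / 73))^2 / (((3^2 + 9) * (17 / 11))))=11473065538781 / 9792000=1171677.44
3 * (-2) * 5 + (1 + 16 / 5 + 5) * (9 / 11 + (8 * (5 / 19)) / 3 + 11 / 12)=-15849 / 2090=-7.58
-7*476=-3332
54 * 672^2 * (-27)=-658409472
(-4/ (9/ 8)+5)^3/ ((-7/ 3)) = -2197/ 1701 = -1.29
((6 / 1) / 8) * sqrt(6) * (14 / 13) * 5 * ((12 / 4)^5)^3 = 1506635235 * sqrt(6) / 26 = 141941829.01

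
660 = 660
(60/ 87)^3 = 8000/ 24389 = 0.33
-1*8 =-8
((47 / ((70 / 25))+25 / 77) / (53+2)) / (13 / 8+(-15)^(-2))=0.19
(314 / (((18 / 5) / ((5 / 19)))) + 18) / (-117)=-7003 / 20007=-0.35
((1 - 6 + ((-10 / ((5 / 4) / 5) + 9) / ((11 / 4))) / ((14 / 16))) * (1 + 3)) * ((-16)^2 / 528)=-29376 / 847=-34.68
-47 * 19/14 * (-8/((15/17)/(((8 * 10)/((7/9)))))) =2914752/49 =59484.73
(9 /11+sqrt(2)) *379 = 3411 /11+379 *sqrt(2) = 846.08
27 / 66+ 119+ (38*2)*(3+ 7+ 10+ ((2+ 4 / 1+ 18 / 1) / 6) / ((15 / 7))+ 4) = 2085.28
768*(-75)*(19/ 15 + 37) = -2204160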